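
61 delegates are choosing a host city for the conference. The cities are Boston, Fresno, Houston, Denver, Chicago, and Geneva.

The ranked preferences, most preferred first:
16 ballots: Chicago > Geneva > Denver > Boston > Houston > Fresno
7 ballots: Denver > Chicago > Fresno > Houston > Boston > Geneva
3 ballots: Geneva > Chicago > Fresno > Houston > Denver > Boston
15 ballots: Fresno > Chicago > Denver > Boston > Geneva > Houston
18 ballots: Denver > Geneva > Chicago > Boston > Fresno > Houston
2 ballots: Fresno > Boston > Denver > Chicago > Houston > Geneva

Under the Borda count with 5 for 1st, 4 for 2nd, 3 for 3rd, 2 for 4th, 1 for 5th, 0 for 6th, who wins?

Boston: 16×2 + 7×1 + 3×0 + 15×2 + 18×2 + 2×4 = 113
Fresno: 16×0 + 7×3 + 3×3 + 15×5 + 18×1 + 2×5 = 133
Houston: 16×1 + 7×2 + 3×2 + 15×0 + 18×0 + 2×1 = 38
Denver: 16×3 + 7×5 + 3×1 + 15×3 + 18×5 + 2×3 = 227
Chicago: 16×5 + 7×4 + 3×4 + 15×4 + 18×3 + 2×2 = 238
Geneva: 16×4 + 7×0 + 3×5 + 15×1 + 18×4 + 2×0 = 166

Chicago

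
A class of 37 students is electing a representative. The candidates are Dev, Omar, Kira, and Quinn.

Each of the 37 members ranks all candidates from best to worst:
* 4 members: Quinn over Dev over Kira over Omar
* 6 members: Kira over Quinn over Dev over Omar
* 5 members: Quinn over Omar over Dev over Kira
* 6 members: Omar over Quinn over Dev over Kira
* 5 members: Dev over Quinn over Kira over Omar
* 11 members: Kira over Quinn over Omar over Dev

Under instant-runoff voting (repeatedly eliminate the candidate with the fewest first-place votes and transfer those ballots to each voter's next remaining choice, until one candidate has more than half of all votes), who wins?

Round 1: Dev 5, Omar 6, Kira 17, Quinn 9. Dev eliminated.
Round 2: Omar 6, Kira 17, Quinn 14. Omar eliminated.
Round 3: Kira 17, Quinn 20. Quinn has a majority (≥19).

Quinn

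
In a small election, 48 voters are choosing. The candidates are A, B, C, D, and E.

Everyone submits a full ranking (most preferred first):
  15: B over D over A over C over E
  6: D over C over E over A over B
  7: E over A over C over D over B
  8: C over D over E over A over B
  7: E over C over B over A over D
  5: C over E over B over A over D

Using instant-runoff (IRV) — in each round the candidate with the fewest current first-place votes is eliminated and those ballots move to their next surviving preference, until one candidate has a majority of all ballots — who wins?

C

Round 1: A 0, B 15, C 13, D 6, E 14. A eliminated.
Round 2: B 15, C 13, D 6, E 14. D eliminated.
Round 3: B 15, C 19, E 14. E eliminated.
Round 4: B 15, C 33. C has a majority (≥25).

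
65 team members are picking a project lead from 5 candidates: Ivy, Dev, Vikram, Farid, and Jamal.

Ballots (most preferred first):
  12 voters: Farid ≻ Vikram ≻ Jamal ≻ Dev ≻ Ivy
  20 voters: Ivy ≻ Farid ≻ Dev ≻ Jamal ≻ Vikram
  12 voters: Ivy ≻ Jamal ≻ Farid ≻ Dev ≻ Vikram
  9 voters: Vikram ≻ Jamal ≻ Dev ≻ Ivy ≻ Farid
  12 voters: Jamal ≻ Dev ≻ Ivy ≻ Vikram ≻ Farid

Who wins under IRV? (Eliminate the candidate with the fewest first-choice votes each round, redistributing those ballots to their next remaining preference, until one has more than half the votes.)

Round 1: Ivy 32, Dev 0, Vikram 9, Farid 12, Jamal 12. Dev eliminated.
Round 2: Ivy 32, Vikram 9, Farid 12, Jamal 12. Vikram eliminated.
Round 3: Ivy 32, Farid 12, Jamal 21. Farid eliminated.
Round 4: Ivy 32, Jamal 33. Jamal has a majority (≥33).

Jamal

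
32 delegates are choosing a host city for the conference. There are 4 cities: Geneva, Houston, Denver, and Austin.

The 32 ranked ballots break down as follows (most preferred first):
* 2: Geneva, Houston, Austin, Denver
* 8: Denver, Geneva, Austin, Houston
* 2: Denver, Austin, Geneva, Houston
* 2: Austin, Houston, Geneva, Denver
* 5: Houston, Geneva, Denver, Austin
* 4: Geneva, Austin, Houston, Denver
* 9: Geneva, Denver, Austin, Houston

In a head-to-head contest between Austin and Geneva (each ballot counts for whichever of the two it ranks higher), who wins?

Austin is ranked above Geneva on 4 ballots; Geneva above Austin on 28.

Geneva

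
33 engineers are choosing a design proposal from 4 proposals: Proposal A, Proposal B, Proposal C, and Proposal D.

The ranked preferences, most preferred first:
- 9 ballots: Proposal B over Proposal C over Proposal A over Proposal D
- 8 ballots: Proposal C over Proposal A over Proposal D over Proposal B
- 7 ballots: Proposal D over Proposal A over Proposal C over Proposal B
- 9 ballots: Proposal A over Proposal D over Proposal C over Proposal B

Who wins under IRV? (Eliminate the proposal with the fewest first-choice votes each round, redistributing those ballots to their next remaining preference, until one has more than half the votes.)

Round 1: Proposal A 9, Proposal B 9, Proposal C 8, Proposal D 7. Proposal D eliminated.
Round 2: Proposal A 16, Proposal B 9, Proposal C 8. Proposal C eliminated.
Round 3: Proposal A 24, Proposal B 9. Proposal A has a majority (≥17).

Proposal A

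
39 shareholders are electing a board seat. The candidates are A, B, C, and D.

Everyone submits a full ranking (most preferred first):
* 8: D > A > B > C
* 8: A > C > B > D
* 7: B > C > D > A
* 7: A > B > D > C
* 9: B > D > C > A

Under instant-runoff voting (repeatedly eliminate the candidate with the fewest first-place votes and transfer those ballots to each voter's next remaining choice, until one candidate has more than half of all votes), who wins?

Round 1: A 15, B 16, C 0, D 8. C eliminated.
Round 2: A 15, B 16, D 8. D eliminated.
Round 3: A 23, B 16. A has a majority (≥20).

A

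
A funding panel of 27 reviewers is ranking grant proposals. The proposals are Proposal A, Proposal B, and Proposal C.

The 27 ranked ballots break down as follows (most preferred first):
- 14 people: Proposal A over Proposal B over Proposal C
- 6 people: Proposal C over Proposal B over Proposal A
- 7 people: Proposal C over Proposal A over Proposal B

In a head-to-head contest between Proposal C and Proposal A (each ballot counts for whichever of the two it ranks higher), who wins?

Proposal C is ranked above Proposal A on 13 ballots; Proposal A above Proposal C on 14.

Proposal A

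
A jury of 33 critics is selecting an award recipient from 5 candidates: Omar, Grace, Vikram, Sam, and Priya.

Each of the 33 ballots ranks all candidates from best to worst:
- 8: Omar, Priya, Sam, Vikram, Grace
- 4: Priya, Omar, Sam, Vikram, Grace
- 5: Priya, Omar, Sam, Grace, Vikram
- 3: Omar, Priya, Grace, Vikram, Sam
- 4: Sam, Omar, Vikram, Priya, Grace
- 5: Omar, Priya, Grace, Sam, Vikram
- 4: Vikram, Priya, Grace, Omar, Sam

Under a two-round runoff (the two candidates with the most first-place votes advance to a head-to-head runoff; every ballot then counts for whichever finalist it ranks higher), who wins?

Omar

Round 1 first-place votes: Omar 16, Grace 0, Vikram 4, Sam 4, Priya 9. Omar and Priya advance.
Runoff: Omar is ranked above Priya on 20 ballots, Priya above Omar on 13.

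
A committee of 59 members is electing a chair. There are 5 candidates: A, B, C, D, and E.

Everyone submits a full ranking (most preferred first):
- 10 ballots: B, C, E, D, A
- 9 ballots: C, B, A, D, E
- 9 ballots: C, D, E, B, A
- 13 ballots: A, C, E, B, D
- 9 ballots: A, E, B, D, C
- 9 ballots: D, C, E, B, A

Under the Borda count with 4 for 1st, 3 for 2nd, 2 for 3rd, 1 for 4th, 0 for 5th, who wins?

A: 10×0 + 9×2 + 9×0 + 13×4 + 9×4 + 9×0 = 106
B: 10×4 + 9×3 + 9×1 + 13×1 + 9×2 + 9×1 = 116
C: 10×3 + 9×4 + 9×4 + 13×3 + 9×0 + 9×3 = 168
D: 10×1 + 9×1 + 9×3 + 13×0 + 9×1 + 9×4 = 91
E: 10×2 + 9×0 + 9×2 + 13×2 + 9×3 + 9×2 = 109

C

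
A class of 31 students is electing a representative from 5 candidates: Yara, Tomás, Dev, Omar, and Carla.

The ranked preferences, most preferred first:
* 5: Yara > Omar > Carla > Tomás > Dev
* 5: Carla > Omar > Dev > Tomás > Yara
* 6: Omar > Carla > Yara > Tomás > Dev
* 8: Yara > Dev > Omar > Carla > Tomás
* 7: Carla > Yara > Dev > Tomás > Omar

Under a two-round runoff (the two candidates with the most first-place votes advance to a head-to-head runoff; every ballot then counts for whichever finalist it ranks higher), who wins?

Carla

Round 1 first-place votes: Yara 13, Tomás 0, Dev 0, Omar 6, Carla 12. Yara and Carla advance.
Runoff: Yara is ranked above Carla on 13 ballots, Carla above Yara on 18.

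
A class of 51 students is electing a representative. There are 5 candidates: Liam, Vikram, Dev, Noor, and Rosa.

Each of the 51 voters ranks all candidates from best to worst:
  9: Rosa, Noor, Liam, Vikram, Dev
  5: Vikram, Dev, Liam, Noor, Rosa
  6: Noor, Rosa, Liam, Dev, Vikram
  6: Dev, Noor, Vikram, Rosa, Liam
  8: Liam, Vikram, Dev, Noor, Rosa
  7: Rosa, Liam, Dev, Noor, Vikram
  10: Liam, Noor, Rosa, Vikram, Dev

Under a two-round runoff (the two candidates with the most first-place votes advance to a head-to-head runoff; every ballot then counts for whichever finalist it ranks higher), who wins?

Round 1 first-place votes: Liam 18, Vikram 5, Dev 6, Noor 6, Rosa 16. Liam and Rosa advance.
Runoff: Liam is ranked above Rosa on 23 ballots, Rosa above Liam on 28.

Rosa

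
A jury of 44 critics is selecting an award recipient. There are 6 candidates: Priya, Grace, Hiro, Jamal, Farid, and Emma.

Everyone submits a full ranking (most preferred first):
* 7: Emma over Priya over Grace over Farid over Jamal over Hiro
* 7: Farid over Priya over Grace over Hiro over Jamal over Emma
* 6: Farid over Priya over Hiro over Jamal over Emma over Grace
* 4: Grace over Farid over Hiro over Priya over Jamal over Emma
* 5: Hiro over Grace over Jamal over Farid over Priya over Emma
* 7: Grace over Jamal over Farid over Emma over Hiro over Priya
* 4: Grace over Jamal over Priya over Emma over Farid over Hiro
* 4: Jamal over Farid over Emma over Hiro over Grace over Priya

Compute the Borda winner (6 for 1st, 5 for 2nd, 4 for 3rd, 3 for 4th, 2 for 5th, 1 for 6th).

Farid

Priya: 7×5 + 7×5 + 6×5 + 4×3 + 5×2 + 7×1 + 4×4 + 4×1 = 149
Grace: 7×4 + 7×4 + 6×1 + 4×6 + 5×5 + 7×6 + 4×6 + 4×2 = 185
Hiro: 7×1 + 7×3 + 6×4 + 4×4 + 5×6 + 7×2 + 4×1 + 4×3 = 128
Jamal: 7×2 + 7×2 + 6×3 + 4×2 + 5×4 + 7×5 + 4×5 + 4×6 = 153
Farid: 7×3 + 7×6 + 6×6 + 4×5 + 5×3 + 7×4 + 4×2 + 4×5 = 190
Emma: 7×6 + 7×1 + 6×2 + 4×1 + 5×1 + 7×3 + 4×3 + 4×4 = 119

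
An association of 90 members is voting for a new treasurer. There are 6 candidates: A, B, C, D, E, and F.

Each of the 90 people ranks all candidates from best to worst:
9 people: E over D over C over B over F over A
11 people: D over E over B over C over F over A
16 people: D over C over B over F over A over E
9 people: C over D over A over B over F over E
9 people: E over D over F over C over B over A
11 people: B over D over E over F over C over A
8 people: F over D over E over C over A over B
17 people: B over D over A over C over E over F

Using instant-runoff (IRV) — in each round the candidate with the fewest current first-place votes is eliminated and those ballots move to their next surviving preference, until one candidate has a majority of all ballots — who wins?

D

Round 1: A 0, B 28, C 9, D 27, E 18, F 8. A eliminated.
Round 2: B 28, C 9, D 27, E 18, F 8. F eliminated.
Round 3: B 28, C 9, D 35, E 18. C eliminated.
Round 4: B 28, D 44, E 18. E eliminated.
Round 5: B 28, D 62. D has a majority (≥46).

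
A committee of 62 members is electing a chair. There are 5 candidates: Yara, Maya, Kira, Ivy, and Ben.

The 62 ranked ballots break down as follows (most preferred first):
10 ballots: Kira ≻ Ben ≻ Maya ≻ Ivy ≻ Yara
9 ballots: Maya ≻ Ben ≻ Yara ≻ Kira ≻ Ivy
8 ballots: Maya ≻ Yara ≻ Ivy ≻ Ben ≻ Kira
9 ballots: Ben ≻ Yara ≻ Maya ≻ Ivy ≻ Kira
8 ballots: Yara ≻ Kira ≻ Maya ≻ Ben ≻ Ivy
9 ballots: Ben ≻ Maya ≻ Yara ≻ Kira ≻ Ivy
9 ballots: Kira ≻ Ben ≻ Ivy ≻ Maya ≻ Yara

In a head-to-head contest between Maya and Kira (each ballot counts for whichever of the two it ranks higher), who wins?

Maya

Maya is ranked above Kira on 35 ballots; Kira above Maya on 27.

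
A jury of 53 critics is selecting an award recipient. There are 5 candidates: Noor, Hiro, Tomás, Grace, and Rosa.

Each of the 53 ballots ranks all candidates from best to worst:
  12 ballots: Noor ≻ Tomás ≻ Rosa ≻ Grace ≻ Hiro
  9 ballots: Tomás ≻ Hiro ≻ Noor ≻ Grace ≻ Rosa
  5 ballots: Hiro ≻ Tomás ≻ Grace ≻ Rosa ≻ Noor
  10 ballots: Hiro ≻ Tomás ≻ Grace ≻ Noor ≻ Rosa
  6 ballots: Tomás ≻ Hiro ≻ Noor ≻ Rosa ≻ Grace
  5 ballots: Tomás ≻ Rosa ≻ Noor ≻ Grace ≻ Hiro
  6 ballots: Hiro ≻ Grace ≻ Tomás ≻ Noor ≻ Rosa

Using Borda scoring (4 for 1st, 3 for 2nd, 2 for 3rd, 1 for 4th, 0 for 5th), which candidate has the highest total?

Tomás

Noor: 12×4 + 9×2 + 5×0 + 10×1 + 6×2 + 5×2 + 6×1 = 104
Hiro: 12×0 + 9×3 + 5×4 + 10×4 + 6×3 + 5×0 + 6×4 = 129
Tomás: 12×3 + 9×4 + 5×3 + 10×3 + 6×4 + 5×4 + 6×2 = 173
Grace: 12×1 + 9×1 + 5×2 + 10×2 + 6×0 + 5×1 + 6×3 = 74
Rosa: 12×2 + 9×0 + 5×1 + 10×0 + 6×1 + 5×3 + 6×0 = 50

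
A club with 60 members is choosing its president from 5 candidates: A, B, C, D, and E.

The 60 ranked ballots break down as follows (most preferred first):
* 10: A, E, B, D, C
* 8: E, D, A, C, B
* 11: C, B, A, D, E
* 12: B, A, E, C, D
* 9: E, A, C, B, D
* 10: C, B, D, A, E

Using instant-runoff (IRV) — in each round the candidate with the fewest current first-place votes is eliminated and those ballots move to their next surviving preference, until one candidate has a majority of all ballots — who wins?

E

Round 1: A 10, B 12, C 21, D 0, E 17. D eliminated.
Round 2: A 10, B 12, C 21, E 17. A eliminated.
Round 3: B 12, C 21, E 27. B eliminated.
Round 4: C 21, E 39. E has a majority (≥31).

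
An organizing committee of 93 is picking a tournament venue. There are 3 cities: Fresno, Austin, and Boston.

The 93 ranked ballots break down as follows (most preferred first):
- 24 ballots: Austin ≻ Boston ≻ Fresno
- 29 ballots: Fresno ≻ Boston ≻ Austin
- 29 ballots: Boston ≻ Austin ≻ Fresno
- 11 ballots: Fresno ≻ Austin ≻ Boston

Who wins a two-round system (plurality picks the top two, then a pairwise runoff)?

Boston

Round 1 first-place votes: Fresno 40, Austin 24, Boston 29. Fresno and Boston advance.
Runoff: Fresno is ranked above Boston on 40 ballots, Boston above Fresno on 53.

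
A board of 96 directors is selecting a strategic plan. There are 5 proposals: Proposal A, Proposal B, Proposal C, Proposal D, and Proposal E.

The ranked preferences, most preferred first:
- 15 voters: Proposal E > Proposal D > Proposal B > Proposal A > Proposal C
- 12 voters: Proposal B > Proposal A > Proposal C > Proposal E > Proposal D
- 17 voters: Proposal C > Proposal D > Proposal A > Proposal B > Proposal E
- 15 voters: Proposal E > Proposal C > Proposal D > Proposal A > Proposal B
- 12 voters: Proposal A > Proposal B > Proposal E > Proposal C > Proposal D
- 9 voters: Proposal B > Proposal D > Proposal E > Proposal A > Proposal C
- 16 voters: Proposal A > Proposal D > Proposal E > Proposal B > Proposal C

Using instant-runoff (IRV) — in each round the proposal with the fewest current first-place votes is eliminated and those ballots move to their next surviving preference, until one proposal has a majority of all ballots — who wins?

Round 1: Proposal A 28, Proposal B 21, Proposal C 17, Proposal D 0, Proposal E 30. Proposal D eliminated.
Round 2: Proposal A 28, Proposal B 21, Proposal C 17, Proposal E 30. Proposal C eliminated.
Round 3: Proposal A 45, Proposal B 21, Proposal E 30. Proposal B eliminated.
Round 4: Proposal A 57, Proposal E 39. Proposal A has a majority (≥49).

Proposal A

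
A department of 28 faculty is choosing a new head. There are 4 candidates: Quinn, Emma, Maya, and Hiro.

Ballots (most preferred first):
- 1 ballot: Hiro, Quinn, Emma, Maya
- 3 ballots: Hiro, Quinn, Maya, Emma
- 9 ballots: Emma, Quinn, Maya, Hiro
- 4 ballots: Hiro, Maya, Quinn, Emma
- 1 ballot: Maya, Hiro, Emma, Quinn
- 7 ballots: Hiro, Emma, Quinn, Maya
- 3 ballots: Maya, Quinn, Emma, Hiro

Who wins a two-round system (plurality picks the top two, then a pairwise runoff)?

Round 1 first-place votes: Quinn 0, Emma 9, Maya 4, Hiro 15. Hiro and Emma advance.
Runoff: Hiro is ranked above Emma on 16 ballots, Emma above Hiro on 12.

Hiro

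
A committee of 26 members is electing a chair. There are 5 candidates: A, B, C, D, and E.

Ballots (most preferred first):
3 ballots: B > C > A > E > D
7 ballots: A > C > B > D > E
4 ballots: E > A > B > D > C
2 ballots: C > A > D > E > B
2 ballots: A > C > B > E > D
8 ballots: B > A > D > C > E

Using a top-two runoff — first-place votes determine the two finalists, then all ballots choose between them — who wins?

Round 1 first-place votes: A 9, B 11, C 2, D 0, E 4. B and A advance.
Runoff: B is ranked above A on 11 ballots, A above B on 15.

A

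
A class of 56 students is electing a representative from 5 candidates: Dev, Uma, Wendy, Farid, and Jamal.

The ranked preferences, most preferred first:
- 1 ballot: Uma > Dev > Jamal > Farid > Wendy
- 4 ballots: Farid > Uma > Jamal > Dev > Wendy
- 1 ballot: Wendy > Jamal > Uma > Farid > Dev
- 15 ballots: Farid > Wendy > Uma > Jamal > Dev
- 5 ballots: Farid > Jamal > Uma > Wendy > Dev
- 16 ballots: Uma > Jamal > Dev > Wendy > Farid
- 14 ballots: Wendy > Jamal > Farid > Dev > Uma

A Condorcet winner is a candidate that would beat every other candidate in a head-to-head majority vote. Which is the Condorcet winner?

Wendy vs Dev: 35–21
Wendy vs Uma: 30–26
Wendy vs Farid: 31–25
Wendy vs Jamal: 30–26
Wendy beats every other candidate.

Wendy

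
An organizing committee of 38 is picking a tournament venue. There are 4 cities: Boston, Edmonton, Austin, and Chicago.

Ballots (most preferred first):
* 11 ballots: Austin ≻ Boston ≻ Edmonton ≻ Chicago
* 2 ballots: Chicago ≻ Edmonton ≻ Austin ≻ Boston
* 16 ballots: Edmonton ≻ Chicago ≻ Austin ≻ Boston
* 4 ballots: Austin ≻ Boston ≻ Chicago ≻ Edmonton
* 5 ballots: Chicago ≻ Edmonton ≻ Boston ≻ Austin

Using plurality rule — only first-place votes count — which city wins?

First-place votes: Boston 0, Edmonton 16, Austin 15, Chicago 7.

Edmonton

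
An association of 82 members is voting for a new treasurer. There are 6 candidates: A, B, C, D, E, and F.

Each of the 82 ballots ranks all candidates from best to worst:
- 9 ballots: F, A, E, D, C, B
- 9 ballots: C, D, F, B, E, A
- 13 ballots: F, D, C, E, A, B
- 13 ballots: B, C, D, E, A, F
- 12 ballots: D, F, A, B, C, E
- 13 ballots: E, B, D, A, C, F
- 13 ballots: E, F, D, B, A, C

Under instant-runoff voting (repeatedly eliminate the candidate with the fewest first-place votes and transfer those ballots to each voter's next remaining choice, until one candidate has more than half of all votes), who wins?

Round 1: A 0, B 13, C 9, D 12, E 26, F 22. A eliminated.
Round 2: B 13, C 9, D 12, E 26, F 22. C eliminated.
Round 3: B 13, D 21, E 26, F 22. B eliminated.
Round 4: D 34, E 26, F 22. F eliminated.
Round 5: D 47, E 35. D has a majority (≥42).

D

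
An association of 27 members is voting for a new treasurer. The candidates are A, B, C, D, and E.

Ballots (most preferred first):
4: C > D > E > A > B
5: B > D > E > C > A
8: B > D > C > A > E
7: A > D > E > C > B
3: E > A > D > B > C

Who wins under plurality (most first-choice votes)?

B

First-place votes: A 7, B 13, C 4, D 0, E 3.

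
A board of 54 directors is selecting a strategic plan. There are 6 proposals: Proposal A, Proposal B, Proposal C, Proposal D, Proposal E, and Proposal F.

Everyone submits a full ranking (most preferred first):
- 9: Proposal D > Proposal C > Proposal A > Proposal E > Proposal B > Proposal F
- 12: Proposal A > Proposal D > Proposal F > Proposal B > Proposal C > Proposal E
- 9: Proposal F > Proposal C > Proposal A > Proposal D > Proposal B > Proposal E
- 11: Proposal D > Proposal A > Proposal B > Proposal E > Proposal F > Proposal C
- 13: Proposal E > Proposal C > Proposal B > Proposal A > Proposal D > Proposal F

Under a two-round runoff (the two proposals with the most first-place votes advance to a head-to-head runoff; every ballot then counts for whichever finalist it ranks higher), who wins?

Round 1 first-place votes: Proposal A 12, Proposal B 0, Proposal C 0, Proposal D 20, Proposal E 13, Proposal F 9. Proposal D and Proposal E advance.
Runoff: Proposal D is ranked above Proposal E on 41 ballots, Proposal E above Proposal D on 13.

Proposal D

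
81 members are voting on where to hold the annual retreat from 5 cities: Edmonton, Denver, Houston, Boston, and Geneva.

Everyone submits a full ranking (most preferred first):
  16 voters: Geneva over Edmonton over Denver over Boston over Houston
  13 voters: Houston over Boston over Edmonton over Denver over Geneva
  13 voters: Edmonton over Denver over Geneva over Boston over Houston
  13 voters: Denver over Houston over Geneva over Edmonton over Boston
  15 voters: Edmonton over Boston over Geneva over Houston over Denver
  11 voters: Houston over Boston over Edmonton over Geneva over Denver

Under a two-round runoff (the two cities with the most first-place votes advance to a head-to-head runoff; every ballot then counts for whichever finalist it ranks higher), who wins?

Round 1 first-place votes: Edmonton 28, Denver 13, Houston 24, Boston 0, Geneva 16. Edmonton and Houston advance.
Runoff: Edmonton is ranked above Houston on 44 ballots, Houston above Edmonton on 37.

Edmonton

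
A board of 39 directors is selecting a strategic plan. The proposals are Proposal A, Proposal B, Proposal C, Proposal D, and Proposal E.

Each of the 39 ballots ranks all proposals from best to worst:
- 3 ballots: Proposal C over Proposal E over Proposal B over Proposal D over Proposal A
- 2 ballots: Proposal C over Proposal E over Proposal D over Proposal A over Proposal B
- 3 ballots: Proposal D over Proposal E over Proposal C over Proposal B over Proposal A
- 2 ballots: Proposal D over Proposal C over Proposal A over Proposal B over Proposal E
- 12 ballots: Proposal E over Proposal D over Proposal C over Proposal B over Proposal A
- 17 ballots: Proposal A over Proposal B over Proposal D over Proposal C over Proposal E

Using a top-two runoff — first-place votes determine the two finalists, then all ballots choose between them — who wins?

Proposal E

Round 1 first-place votes: Proposal A 17, Proposal B 0, Proposal C 5, Proposal D 5, Proposal E 12. Proposal A and Proposal E advance.
Runoff: Proposal A is ranked above Proposal E on 19 ballots, Proposal E above Proposal A on 20.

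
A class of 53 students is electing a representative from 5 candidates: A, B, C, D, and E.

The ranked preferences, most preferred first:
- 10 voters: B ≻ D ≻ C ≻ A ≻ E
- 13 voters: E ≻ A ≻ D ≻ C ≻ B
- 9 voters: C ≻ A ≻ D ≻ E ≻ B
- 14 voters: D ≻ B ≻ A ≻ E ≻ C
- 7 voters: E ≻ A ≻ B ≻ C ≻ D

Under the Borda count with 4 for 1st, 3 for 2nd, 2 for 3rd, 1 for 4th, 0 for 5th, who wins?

D

A: 10×1 + 13×3 + 9×3 + 14×2 + 7×3 = 125
B: 10×4 + 13×0 + 9×0 + 14×3 + 7×2 = 96
C: 10×2 + 13×1 + 9×4 + 14×0 + 7×1 = 76
D: 10×3 + 13×2 + 9×2 + 14×4 + 7×0 = 130
E: 10×0 + 13×4 + 9×1 + 14×1 + 7×4 = 103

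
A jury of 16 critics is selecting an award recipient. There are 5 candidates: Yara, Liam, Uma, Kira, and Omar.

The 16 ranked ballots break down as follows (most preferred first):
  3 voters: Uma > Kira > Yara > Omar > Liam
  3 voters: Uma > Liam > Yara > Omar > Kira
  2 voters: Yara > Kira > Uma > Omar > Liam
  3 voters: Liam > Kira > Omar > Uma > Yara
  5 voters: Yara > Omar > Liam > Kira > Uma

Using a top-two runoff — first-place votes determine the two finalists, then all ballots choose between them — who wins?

Round 1 first-place votes: Yara 7, Liam 3, Uma 6, Kira 0, Omar 0. Yara and Uma advance.
Runoff: Yara is ranked above Uma on 7 ballots, Uma above Yara on 9.

Uma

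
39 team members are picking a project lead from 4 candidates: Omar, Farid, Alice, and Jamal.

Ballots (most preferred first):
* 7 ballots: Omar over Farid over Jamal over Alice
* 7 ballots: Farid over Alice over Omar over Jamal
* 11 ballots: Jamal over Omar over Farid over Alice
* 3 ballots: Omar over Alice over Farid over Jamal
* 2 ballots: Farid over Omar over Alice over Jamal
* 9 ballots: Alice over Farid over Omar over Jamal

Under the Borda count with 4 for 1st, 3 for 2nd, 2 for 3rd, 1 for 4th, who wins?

Farid

Omar: 7×4 + 7×2 + 11×3 + 3×4 + 2×3 + 9×2 = 111
Farid: 7×3 + 7×4 + 11×2 + 3×2 + 2×4 + 9×3 = 112
Alice: 7×1 + 7×3 + 11×1 + 3×3 + 2×2 + 9×4 = 88
Jamal: 7×2 + 7×1 + 11×4 + 3×1 + 2×1 + 9×1 = 79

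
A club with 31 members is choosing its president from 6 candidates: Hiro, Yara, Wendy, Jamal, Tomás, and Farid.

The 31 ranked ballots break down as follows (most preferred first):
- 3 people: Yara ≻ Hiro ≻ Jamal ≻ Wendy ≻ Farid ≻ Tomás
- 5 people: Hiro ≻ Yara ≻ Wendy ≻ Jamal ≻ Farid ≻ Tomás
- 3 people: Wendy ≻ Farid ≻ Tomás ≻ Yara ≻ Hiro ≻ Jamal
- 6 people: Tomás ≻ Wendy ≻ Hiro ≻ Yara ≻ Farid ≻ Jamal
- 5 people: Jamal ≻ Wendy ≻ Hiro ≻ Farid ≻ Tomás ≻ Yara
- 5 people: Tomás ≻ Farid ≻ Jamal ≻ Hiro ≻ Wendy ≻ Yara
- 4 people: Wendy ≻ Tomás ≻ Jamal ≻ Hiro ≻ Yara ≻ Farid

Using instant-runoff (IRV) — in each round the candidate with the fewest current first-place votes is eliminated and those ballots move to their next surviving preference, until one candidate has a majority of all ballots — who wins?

Wendy

Round 1: Hiro 5, Yara 3, Wendy 7, Jamal 5, Tomás 11, Farid 0. Farid eliminated.
Round 2: Hiro 5, Yara 3, Wendy 7, Jamal 5, Tomás 11. Yara eliminated.
Round 3: Hiro 8, Wendy 7, Jamal 5, Tomás 11. Jamal eliminated.
Round 4: Hiro 8, Wendy 12, Tomás 11. Hiro eliminated.
Round 5: Wendy 20, Tomás 11. Wendy has a majority (≥16).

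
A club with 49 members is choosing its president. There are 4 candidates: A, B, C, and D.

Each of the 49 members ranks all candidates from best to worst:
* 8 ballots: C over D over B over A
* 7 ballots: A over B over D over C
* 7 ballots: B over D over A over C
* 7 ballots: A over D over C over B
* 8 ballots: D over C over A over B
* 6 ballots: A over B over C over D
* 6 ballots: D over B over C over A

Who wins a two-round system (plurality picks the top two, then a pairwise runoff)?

D

Round 1 first-place votes: A 20, B 7, C 8, D 14. A and D advance.
Runoff: A is ranked above D on 20 ballots, D above A on 29.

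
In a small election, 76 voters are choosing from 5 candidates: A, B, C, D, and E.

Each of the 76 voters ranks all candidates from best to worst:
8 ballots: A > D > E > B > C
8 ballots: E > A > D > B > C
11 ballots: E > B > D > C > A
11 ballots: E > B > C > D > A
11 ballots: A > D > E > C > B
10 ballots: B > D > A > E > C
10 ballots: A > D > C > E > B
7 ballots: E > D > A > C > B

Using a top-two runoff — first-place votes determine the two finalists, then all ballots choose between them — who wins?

A

Round 1 first-place votes: A 29, B 10, C 0, D 0, E 37. E and A advance.
Runoff: E is ranked above A on 37 ballots, A above E on 39.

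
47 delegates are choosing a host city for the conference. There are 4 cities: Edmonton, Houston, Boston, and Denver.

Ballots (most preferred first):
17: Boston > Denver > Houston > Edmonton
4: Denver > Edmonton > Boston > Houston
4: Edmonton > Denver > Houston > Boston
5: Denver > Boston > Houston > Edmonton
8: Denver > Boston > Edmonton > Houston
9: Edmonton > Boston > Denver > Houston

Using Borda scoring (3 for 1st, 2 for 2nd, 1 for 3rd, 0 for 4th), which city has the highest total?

Edmonton: 17×0 + 4×2 + 4×3 + 5×0 + 8×1 + 9×3 = 55
Houston: 17×1 + 4×0 + 4×1 + 5×1 + 8×0 + 9×0 = 26
Boston: 17×3 + 4×1 + 4×0 + 5×2 + 8×2 + 9×2 = 99
Denver: 17×2 + 4×3 + 4×2 + 5×3 + 8×3 + 9×1 = 102

Denver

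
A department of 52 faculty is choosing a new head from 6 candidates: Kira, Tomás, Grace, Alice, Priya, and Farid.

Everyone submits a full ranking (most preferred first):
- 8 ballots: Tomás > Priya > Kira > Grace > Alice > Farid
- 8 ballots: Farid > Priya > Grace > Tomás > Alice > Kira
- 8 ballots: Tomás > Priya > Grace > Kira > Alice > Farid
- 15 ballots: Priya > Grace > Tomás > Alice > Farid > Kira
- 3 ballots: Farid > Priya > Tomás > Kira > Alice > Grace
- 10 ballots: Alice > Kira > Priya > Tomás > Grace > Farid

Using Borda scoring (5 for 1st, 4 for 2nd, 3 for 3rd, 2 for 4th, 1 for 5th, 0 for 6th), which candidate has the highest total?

Priya

Kira: 8×3 + 8×0 + 8×2 + 15×0 + 3×2 + 10×4 = 86
Tomás: 8×5 + 8×2 + 8×5 + 15×3 + 3×3 + 10×2 = 170
Grace: 8×2 + 8×3 + 8×3 + 15×4 + 3×0 + 10×1 = 134
Alice: 8×1 + 8×1 + 8×1 + 15×2 + 3×1 + 10×5 = 107
Priya: 8×4 + 8×4 + 8×4 + 15×5 + 3×4 + 10×3 = 213
Farid: 8×0 + 8×5 + 8×0 + 15×1 + 3×5 + 10×0 = 70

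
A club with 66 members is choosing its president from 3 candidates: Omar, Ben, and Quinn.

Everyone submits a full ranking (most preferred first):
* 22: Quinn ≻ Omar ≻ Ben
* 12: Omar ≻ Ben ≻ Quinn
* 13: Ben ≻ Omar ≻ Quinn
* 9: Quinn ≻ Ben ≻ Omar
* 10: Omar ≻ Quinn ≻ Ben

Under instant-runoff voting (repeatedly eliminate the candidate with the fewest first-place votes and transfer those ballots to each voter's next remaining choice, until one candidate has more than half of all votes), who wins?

Omar

Round 1: Omar 22, Ben 13, Quinn 31. Ben eliminated.
Round 2: Omar 35, Quinn 31. Omar has a majority (≥34).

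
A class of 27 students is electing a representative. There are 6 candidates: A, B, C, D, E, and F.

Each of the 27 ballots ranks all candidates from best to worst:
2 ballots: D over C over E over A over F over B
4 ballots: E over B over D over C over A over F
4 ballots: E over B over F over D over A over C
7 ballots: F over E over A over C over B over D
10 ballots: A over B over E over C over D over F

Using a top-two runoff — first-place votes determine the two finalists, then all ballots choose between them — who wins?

Round 1 first-place votes: A 10, B 0, C 0, D 2, E 8, F 7. A and E advance.
Runoff: A is ranked above E on 10 ballots, E above A on 17.

E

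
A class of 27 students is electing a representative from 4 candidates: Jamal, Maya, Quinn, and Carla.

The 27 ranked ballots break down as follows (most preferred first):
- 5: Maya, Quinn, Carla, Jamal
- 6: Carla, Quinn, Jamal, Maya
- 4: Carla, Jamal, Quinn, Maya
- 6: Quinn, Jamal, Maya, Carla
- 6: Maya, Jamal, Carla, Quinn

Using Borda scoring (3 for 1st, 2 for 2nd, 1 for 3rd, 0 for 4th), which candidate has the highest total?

Jamal: 5×0 + 6×1 + 4×2 + 6×2 + 6×2 = 38
Maya: 5×3 + 6×0 + 4×0 + 6×1 + 6×3 = 39
Quinn: 5×2 + 6×2 + 4×1 + 6×3 + 6×0 = 44
Carla: 5×1 + 6×3 + 4×3 + 6×0 + 6×1 = 41

Quinn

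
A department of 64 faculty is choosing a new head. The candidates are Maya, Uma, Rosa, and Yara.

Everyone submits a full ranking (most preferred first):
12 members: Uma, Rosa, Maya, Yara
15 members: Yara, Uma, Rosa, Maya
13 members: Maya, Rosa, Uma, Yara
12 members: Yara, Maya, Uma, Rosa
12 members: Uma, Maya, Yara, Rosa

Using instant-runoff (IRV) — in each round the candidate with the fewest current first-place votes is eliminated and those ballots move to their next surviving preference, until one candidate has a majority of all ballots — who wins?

Round 1: Maya 13, Uma 24, Rosa 0, Yara 27. Rosa eliminated.
Round 2: Maya 13, Uma 24, Yara 27. Maya eliminated.
Round 3: Uma 37, Yara 27. Uma has a majority (≥33).

Uma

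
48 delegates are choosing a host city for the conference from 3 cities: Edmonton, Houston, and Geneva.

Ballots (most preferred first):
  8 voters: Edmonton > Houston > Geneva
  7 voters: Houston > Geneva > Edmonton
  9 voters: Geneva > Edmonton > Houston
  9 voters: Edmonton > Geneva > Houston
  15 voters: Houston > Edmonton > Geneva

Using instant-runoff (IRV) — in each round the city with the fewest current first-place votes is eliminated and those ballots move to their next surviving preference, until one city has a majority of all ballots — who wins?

Round 1: Edmonton 17, Houston 22, Geneva 9. Geneva eliminated.
Round 2: Edmonton 26, Houston 22. Edmonton has a majority (≥25).

Edmonton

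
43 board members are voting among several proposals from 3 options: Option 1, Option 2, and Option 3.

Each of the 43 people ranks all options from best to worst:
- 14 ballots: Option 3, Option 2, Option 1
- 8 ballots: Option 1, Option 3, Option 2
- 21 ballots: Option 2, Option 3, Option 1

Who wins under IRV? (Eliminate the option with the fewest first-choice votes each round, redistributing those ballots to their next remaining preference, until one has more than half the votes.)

Option 3

Round 1: Option 1 8, Option 2 21, Option 3 14. Option 1 eliminated.
Round 2: Option 2 21, Option 3 22. Option 3 has a majority (≥22).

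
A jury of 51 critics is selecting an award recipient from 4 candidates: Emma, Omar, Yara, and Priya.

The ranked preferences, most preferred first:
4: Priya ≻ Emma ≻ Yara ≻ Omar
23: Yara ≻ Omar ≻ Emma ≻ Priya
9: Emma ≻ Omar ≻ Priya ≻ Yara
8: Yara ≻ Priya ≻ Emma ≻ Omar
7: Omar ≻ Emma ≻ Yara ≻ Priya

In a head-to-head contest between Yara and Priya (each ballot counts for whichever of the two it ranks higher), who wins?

Yara is ranked above Priya on 38 ballots; Priya above Yara on 13.

Yara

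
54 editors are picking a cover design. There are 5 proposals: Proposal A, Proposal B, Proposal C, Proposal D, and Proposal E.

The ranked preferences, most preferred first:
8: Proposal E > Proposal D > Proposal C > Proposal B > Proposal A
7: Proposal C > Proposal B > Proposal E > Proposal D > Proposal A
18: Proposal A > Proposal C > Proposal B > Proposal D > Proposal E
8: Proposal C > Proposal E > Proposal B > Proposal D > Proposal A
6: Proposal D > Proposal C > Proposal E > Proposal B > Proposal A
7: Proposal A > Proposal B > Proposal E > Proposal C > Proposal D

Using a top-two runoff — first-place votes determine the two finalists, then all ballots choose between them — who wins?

Round 1 first-place votes: Proposal A 25, Proposal B 0, Proposal C 15, Proposal D 6, Proposal E 8. Proposal A and Proposal C advance.
Runoff: Proposal A is ranked above Proposal C on 25 ballots, Proposal C above Proposal A on 29.

Proposal C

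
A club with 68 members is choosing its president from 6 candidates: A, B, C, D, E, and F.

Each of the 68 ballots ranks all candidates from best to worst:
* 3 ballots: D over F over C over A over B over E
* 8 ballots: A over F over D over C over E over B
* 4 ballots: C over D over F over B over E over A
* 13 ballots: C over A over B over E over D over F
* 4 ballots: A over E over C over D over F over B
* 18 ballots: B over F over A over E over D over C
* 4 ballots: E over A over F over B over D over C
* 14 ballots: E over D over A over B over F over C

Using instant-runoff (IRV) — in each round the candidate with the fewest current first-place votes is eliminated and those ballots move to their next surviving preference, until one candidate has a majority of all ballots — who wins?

E

Round 1: A 12, B 18, C 17, D 3, E 18, F 0. F eliminated.
Round 2: A 12, B 18, C 17, D 3, E 18. D eliminated.
Round 3: A 12, B 18, C 20, E 18. A eliminated.
Round 4: B 18, C 28, E 22. B eliminated.
Round 5: C 28, E 40. E has a majority (≥35).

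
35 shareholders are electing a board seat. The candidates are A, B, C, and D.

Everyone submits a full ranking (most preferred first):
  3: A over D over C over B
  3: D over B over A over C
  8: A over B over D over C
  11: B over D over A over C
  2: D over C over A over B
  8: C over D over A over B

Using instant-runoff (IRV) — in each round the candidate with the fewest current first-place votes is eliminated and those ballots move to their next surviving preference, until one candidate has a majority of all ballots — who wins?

A

Round 1: A 11, B 11, C 8, D 5. D eliminated.
Round 2: A 11, B 14, C 10. C eliminated.
Round 3: A 21, B 14. A has a majority (≥18).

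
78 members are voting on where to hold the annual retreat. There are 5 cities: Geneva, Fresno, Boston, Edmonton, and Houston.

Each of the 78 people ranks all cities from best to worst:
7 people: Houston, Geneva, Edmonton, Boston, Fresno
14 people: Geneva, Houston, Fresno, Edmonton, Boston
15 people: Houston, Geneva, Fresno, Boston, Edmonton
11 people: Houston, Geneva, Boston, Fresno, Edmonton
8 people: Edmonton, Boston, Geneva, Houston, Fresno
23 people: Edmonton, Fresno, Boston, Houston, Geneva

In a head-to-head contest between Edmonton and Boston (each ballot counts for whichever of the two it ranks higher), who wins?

Edmonton is ranked above Boston on 52 ballots; Boston above Edmonton on 26.

Edmonton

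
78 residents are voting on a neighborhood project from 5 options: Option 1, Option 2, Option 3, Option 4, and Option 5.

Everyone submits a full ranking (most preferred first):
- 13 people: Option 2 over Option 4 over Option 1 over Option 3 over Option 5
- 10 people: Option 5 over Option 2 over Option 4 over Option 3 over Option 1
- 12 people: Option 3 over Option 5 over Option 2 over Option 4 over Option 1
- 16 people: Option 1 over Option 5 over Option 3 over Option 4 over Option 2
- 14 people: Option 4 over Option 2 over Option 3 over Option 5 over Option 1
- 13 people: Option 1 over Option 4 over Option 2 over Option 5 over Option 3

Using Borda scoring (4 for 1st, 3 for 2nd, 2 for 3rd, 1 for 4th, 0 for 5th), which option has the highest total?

Option 1: 13×2 + 10×0 + 12×0 + 16×4 + 14×0 + 13×4 = 142
Option 2: 13×4 + 10×3 + 12×2 + 16×0 + 14×3 + 13×2 = 174
Option 3: 13×1 + 10×1 + 12×4 + 16×2 + 14×2 + 13×0 = 131
Option 4: 13×3 + 10×2 + 12×1 + 16×1 + 14×4 + 13×3 = 182
Option 5: 13×0 + 10×4 + 12×3 + 16×3 + 14×1 + 13×1 = 151

Option 4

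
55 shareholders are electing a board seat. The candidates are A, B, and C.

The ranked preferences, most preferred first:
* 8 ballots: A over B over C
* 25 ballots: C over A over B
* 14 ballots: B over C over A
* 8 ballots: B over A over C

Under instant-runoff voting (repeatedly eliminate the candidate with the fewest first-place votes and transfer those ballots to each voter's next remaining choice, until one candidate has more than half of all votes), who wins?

B

Round 1: A 8, B 22, C 25. A eliminated.
Round 2: B 30, C 25. B has a majority (≥28).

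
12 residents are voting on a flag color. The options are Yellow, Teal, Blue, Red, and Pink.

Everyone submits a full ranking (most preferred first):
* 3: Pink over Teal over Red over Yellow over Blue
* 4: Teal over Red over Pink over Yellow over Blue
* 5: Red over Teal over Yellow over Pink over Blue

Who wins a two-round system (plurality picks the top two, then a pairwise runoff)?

Round 1 first-place votes: Yellow 0, Teal 4, Blue 0, Red 5, Pink 3. Red and Teal advance.
Runoff: Red is ranked above Teal on 5 ballots, Teal above Red on 7.

Teal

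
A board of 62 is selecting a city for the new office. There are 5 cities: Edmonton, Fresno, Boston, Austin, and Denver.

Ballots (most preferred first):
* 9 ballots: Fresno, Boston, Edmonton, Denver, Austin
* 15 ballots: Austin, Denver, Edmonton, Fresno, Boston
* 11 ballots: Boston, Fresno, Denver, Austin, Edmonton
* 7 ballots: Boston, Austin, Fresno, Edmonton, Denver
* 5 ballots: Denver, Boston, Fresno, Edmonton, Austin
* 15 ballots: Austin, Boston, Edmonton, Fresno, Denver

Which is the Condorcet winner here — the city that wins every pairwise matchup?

Boston vs Edmonton: 47–15
Boston vs Fresno: 38–24
Boston vs Austin: 32–30
Boston vs Denver: 42–20
Boston beats every other city.

Boston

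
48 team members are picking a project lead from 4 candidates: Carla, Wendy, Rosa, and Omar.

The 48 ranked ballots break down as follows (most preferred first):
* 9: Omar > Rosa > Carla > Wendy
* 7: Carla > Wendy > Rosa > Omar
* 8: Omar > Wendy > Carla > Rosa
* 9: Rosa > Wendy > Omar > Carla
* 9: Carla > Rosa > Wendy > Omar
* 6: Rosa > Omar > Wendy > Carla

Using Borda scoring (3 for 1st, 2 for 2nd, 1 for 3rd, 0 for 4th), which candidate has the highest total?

Rosa

Carla: 9×1 + 7×3 + 8×1 + 9×0 + 9×3 + 6×0 = 65
Wendy: 9×0 + 7×2 + 8×2 + 9×2 + 9×1 + 6×1 = 63
Rosa: 9×2 + 7×1 + 8×0 + 9×3 + 9×2 + 6×3 = 88
Omar: 9×3 + 7×0 + 8×3 + 9×1 + 9×0 + 6×2 = 72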